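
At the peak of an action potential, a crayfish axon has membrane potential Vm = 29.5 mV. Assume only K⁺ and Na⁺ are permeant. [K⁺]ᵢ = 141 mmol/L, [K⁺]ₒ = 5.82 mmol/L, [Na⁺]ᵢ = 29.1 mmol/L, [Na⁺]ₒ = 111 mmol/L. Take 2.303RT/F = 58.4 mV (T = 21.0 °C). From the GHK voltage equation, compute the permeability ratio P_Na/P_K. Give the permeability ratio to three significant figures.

24.9

Let α = P_Na/P_K. GHK: Vm = 58.4·log₁₀[(Kₒ + α·Naₒ)/(Kᵢ + α·Naᵢ)].
10^(Vm/58.4) = 10^(29.5/58.4) = 3.1999
So 3.1999·(Kᵢ + α·Naᵢ) = Kₒ + α·Naₒ → α = (3.1999·141.0 − 5.82) / (111.0 − 3.1999·29.1)
α = (451.2 − 5.82) / (111.0 − 93.12) = 445.4/17.88 = 24.9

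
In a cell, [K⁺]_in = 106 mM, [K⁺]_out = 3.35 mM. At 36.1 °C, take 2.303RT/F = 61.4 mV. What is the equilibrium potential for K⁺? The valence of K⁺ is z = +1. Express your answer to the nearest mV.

E = (61.4/z) · log₁₀([K⁺]_out/[K⁺]_in) with z = +1.
= (61.4/1) · log₁₀(3.35/106) = 61.40 · log₁₀(0.0316)
= 61.40 · (-1.5003) = -92.12 mV

-92 mV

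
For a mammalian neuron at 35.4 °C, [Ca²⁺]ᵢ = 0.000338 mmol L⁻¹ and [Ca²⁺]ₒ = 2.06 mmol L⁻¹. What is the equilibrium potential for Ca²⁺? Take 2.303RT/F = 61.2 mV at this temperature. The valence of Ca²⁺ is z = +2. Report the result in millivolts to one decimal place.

E = (61.2/z) · log₁₀([Ca²⁺]_out/[Ca²⁺]_in) with z = +2.
= (61.2/2) · log₁₀(2.06/0.000338) = 30.60 · log₁₀(6095)
= 30.60 · (3.7850) = 115.82 mV

115.8 mV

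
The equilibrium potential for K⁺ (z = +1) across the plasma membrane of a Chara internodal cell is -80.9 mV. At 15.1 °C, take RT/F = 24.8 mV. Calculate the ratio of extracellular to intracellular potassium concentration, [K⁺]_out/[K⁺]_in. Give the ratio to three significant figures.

ln([out]/[in]) = E·z/(24.8) = -80.9 × 1 / 24.8 = -3.2621
[out]/[in] = e^(-3.2621) = 0.03831

0.0383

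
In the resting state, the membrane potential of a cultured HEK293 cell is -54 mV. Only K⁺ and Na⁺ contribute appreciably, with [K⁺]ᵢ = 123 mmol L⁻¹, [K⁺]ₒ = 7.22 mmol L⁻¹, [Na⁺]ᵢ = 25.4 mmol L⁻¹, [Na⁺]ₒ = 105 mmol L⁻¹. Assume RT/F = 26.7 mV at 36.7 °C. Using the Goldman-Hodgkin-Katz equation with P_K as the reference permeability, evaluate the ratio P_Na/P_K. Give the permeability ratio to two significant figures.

Let α = P_Na/P_K. GHK: Vm = 26.7·ln[(Kₒ + α·Naₒ)/(Kᵢ + α·Naᵢ)].
e^(Vm/26.7) = e^(-54.0/26.7) = 0.13233
So 0.13233·(Kᵢ + α·Naᵢ) = Kₒ + α·Naₒ → α = (0.13233·123.0 − 7.22) / (105.0 − 0.13233·25.4)
α = (16.28 − 7.22) / (105.0 − 3.361) = 9.056/101.6 = 0.0891

0.089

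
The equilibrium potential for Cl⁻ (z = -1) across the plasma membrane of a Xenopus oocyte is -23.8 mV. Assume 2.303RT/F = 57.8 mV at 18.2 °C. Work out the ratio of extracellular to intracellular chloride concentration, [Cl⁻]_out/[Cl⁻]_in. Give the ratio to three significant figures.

2.58

log₁₀([out]/[in]) = E·z/(57.8) = -23.8 × -1 / 57.8 = 0.4118
[out]/[in] = 10^(0.4118) = 2.581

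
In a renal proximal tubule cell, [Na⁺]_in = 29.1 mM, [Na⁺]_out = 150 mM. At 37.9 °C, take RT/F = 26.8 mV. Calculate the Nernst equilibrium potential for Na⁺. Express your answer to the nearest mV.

E = (26.8/z) · ln([Na⁺]_out/[Na⁺]_in) with z = +1.
= (26.8/1) · ln(150/29.1) = 26.80 · ln(5.155)
= 26.80 · (1.6399) = 43.95 mV

44 mV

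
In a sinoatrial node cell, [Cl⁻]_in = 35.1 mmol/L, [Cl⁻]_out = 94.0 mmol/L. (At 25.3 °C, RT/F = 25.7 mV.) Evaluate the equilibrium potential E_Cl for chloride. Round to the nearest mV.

E = (25.7/z) · ln([Cl⁻]_out/[Cl⁻]_in) with z = -1.
For an anion, dividing by z = -1 reverses the sign.
= (25.7/-1) · ln(94.0/35.1) = -25.70 · ln(2.678)
= -25.70 · (0.9851) = -25.32 mV

-25 mV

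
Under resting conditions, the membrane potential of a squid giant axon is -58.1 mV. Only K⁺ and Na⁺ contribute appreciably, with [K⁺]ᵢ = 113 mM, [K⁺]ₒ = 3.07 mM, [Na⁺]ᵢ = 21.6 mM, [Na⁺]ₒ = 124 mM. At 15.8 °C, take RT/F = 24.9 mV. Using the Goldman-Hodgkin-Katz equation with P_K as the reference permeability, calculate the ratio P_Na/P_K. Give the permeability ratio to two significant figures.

Let α = P_Na/P_K. GHK: Vm = 24.9·ln[(Kₒ + α·Naₒ)/(Kᵢ + α·Naᵢ)].
e^(Vm/24.9) = e^(-58.1/24.9) = 0.096972
So 0.096972·(Kᵢ + α·Naᵢ) = Kₒ + α·Naₒ → α = (0.096972·113.0 − 3.07) / (124.0 − 0.096972·21.6)
α = (10.96 − 3.07) / (124.0 − 2.095) = 7.888/121.9 = 0.0647

0.065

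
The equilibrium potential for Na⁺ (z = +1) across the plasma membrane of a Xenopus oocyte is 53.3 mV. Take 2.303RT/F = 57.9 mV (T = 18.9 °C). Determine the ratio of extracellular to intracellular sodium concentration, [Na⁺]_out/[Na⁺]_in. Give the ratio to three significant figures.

log₁₀([out]/[in]) = E·z/(57.9) = 53.3 × 1 / 57.9 = 0.9206
[out]/[in] = 10^(0.9206) = 8.328

8.33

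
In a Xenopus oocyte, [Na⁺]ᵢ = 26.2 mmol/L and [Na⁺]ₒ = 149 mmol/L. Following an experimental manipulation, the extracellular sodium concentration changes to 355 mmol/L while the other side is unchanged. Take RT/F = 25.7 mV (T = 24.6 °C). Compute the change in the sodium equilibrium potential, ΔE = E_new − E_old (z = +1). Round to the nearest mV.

E_old = (25.7/1)·ln(149/26.2) = 44.67 mV
E_new = (25.7/1)·ln(355/26.2) = 66.98 mV
ΔE = 66.98 − (44.67) = 22.31 mV

22 mV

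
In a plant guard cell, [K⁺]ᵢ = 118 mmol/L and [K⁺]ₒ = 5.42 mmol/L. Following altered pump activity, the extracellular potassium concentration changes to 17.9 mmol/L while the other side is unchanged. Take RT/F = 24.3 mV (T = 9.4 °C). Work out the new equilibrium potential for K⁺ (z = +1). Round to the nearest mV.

After the shift: [K⁺]_out = 17.9, [K⁺]_in = 118 mmol/L.
E_new = (24.3/1)·ln(17.9/118) = 24.30 · (-1.8859) = -45.83 mV

-46 mV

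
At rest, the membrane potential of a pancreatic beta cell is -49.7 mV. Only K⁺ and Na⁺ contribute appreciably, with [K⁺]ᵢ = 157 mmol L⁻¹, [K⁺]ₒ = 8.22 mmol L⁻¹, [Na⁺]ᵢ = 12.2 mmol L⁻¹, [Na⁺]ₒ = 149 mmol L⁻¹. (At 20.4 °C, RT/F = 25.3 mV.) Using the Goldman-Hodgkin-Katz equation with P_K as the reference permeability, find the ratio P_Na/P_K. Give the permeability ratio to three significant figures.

Let α = P_Na/P_K. GHK: Vm = 25.3·ln[(Kₒ + α·Naₒ)/(Kᵢ + α·Naᵢ)].
e^(Vm/25.3) = e^(-49.7/25.3) = 0.14024
So 0.14024·(Kᵢ + α·Naᵢ) = Kₒ + α·Naₒ → α = (0.14024·157.0 − 8.22) / (149.0 − 0.14024·12.2)
α = (22.02 − 8.22) / (149.0 − 1.711) = 13.8/147.3 = 0.09367

0.0937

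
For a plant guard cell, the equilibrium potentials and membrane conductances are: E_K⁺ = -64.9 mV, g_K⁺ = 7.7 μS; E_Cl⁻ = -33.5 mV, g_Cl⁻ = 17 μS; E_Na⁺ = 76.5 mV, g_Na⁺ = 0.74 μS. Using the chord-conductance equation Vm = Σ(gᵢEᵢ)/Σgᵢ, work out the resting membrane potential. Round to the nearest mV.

Σ gᵢEᵢ = 7.7·(-64.9) + 17·(-33.5) + 0.74·(76.5) = -1012.62
Σ gᵢ = 7.7 + 17 + 0.74 = 25.44
Vm = -1012.62 / 25.44 = -39.80 mV

-40 mV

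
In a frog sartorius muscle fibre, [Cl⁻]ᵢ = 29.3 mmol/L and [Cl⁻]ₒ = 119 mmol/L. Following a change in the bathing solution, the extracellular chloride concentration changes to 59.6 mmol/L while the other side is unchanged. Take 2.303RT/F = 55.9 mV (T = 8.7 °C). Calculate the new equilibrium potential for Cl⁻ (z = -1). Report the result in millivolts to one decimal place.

-17.2 mV

After the shift: [Cl⁻]_out = 59.6, [Cl⁻]_in = 29.3 mmol/L.
E_new = (55.9/-1)·log₁₀(59.6/29.3) = -55.90 · (0.3084) = -17.24 mV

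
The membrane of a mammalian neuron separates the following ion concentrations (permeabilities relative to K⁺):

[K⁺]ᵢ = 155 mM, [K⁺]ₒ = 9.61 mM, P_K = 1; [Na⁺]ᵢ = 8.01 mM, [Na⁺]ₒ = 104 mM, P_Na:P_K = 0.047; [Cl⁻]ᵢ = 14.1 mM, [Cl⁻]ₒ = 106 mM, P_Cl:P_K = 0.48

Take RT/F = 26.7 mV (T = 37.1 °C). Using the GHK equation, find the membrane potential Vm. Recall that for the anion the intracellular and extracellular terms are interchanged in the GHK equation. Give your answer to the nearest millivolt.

Vm = 26.7 · ln[(Σ P·[cation]ₒ + Σ P·[anion]ᵢ) / (Σ P·[cation]ᵢ + Σ P·[anion]ₒ)]
Numerator = 1×9.61 + 0.047×104 + 0.48×14.1 = 21.27
Denominator = 1×155 + 0.047×8.01 + 0.48×106 = 206.3
Vm = 26.7 · ln(0.1031) = 26.7 × (-2.2720) = -60.66 mV

-61 mV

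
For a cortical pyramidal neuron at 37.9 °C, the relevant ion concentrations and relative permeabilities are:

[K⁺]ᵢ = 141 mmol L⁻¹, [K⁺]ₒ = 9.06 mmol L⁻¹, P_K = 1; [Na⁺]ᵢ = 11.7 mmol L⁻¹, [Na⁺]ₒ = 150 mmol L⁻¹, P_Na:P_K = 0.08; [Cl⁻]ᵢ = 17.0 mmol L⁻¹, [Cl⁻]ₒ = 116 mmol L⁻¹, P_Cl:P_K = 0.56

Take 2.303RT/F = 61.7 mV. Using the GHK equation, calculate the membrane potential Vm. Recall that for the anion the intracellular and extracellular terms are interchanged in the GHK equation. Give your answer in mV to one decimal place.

-51.2 mV

Vm = 61.7 · log₁₀[(Σ P·[cation]ₒ + Σ P·[anion]ᵢ) / (Σ P·[cation]ᵢ + Σ P·[anion]ₒ)]
Numerator = 1×9.06 + 0.08×150 + 0.56×17.0 = 30.58
Denominator = 1×141 + 0.08×11.7 + 0.56×116 = 206.9
Vm = 61.7 · log₁₀(0.1478) = 61.7 × (-0.8303) = -51.23 mV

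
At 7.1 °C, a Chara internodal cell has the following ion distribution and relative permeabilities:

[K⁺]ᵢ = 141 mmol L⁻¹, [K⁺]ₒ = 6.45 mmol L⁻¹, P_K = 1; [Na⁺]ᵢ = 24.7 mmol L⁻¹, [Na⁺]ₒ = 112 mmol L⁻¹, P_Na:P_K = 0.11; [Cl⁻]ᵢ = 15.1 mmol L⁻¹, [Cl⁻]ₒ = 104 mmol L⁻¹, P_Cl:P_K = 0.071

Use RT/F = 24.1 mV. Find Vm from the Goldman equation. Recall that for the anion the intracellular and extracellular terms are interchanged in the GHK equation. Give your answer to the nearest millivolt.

-49 mV

Vm = 24.1 · ln[(Σ P·[cation]ₒ + Σ P·[anion]ᵢ) / (Σ P·[cation]ᵢ + Σ P·[anion]ₒ)]
Numerator = 1×6.45 + 0.11×112 + 0.071×15.1 = 19.84
Denominator = 1×141 + 0.11×24.7 + 0.071×104 = 151.1
Vm = 24.1 · ln(0.13132) = 24.1 × (-2.0301) = -48.93 mV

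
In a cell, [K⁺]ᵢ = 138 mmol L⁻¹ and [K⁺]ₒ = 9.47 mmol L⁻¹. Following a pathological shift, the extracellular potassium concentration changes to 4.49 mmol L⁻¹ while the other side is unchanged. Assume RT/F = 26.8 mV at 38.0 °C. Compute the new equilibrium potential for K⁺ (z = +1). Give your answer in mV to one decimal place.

-91.8 mV

After the shift: [K⁺]_out = 4.49, [K⁺]_in = 138 mmol L⁻¹.
E_new = (26.8/1)·ln(4.49/138) = 26.80 · (-3.4254) = -91.80 mV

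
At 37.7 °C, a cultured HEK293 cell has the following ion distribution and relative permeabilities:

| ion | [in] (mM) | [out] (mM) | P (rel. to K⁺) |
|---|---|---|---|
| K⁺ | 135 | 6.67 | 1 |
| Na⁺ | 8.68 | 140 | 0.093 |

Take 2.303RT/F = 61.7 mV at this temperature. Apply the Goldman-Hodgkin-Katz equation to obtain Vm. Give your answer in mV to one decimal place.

Vm = 61.7 · log₁₀[(Σ P·[cation]ₒ + Σ P·[anion]ᵢ) / (Σ P·[cation]ᵢ + Σ P·[anion]ₒ)]
Numerator = 1×6.67 + 0.093×140 = 19.69
Denominator = 1×135 + 0.093×8.68 = 135.8
Vm = 61.7 · log₁₀(0.14498) = 61.7 × (-0.8387) = -51.75 mV

-51.7 mV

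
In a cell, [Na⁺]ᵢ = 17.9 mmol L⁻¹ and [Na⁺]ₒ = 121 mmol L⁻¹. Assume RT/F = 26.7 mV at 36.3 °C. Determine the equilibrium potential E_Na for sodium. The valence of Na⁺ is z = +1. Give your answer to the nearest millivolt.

51 mV

E = (26.7/z) · ln([Na⁺]_out/[Na⁺]_in) with z = +1.
= (26.7/1) · ln(121/17.9) = 26.70 · ln(6.76)
= 26.70 · (1.9110) = 51.02 mV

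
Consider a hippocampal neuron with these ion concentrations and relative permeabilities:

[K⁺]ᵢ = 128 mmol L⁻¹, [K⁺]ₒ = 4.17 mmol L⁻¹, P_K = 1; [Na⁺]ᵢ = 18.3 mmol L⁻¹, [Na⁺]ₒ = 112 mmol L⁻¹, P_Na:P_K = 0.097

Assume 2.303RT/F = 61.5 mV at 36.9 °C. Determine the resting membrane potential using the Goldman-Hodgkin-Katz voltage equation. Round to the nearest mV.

-58 mV

Vm = 61.5 · log₁₀[(Σ P·[cation]ₒ + Σ P·[anion]ᵢ) / (Σ P·[cation]ᵢ + Σ P·[anion]ₒ)]
Numerator = 1×4.17 + 0.097×112 = 15.03
Denominator = 1×128 + 0.097×18.3 = 129.8
Vm = 61.5 · log₁₀(0.11585) = 61.5 × (-0.9361) = -57.57 mV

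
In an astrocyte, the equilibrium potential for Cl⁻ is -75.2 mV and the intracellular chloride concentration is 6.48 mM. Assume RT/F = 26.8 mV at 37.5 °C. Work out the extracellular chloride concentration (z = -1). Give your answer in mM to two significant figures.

110 mM

Nernst: E = (26.8/-1) · ln([out]/[in]), so ln([out]/[in]) = -75.2 × -1 / 26.8 = 2.8060.
[out]/[in] = e^(2.8060) = 16.54.
[out] = 16.54 × 6.48 = 107.2 mM.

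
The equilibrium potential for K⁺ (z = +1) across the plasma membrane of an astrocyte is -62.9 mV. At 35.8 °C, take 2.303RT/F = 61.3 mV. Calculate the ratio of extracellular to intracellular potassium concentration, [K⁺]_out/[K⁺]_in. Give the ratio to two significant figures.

0.094

log₁₀([out]/[in]) = E·z/(61.3) = -62.9 × 1 / 61.3 = -1.0261
[out]/[in] = 10^(-1.0261) = 0.09417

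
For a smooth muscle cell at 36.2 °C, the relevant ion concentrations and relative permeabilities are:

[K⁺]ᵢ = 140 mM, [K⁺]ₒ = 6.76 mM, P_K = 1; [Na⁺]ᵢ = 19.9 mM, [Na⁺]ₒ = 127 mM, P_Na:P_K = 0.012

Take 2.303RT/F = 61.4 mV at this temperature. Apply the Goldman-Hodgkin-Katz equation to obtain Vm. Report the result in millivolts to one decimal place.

-75.4 mV

Vm = 61.4 · log₁₀[(Σ P·[cation]ₒ + Σ P·[anion]ᵢ) / (Σ P·[cation]ᵢ + Σ P·[anion]ₒ)]
Numerator = 1×6.76 + 0.012×127 = 8.284
Denominator = 1×140 + 0.012×19.9 = 140.2
Vm = 61.4 · log₁₀(0.059071) = 61.4 × (-1.2286) = -75.44 mV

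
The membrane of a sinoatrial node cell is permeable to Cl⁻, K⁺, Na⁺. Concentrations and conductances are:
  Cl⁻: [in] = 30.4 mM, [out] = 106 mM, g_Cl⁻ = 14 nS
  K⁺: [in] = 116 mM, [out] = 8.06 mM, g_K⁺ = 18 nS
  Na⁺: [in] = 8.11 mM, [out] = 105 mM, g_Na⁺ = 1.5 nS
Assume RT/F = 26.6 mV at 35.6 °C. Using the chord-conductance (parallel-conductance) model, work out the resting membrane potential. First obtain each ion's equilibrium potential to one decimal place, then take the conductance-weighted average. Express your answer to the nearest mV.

-49 mV

E_Cl⁻ = (26.6/-1)·ln(106/30.4) = -33.2 mV
E_K⁺ = (26.6/1)·ln(8.06/116) = -70.9 mV
E_Na⁺ = (26.6/1)·ln(105/8.11) = 68.1 mV
Vm = (Σ gᵢEᵢ)/(Σ gᵢ) = (14·-33.2 + 18·-70.9 + 1.5·68.1) / (14 + 18 + 1.5)
= -1638.85 / 33.5 = -48.92 mV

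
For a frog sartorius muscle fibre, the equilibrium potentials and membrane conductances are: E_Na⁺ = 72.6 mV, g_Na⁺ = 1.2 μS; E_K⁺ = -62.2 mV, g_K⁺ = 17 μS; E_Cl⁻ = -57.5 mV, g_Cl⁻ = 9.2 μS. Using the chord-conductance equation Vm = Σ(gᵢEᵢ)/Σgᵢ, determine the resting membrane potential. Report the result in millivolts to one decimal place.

-54.7 mV

Σ gᵢEᵢ = 1.2·(72.6) + 17·(-62.2) + 9.2·(-57.5) = -1499.28
Σ gᵢ = 1.2 + 17 + 9.2 = 27.4
Vm = -1499.28 / 27.4 = -54.72 mV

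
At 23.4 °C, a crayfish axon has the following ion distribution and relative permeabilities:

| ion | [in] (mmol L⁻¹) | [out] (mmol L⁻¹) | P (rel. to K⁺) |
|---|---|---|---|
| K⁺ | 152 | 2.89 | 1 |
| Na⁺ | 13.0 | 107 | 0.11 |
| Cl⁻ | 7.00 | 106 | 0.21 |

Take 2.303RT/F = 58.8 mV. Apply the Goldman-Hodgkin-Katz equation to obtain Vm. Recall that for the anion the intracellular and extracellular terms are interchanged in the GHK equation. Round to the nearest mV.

Vm = 58.8 · log₁₀[(Σ P·[cation]ₒ + Σ P·[anion]ᵢ) / (Σ P·[cation]ᵢ + Σ P·[anion]ₒ)]
Numerator = 1×2.89 + 0.11×107 + 0.21×7.00 = 16.13
Denominator = 1×152 + 0.11×13.0 + 0.21×106 = 175.7
Vm = 58.8 · log₁₀(0.091809) = 58.8 × (-1.0371) = -60.98 mV

-61 mV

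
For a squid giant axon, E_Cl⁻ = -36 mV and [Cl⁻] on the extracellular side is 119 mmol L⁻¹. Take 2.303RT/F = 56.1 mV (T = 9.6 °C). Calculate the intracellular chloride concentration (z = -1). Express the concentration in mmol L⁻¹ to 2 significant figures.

Nernst: E = (56.1/-1) · log₁₀([out]/[in]), so log₁₀([out]/[in]) = -36.0 × -1 / 56.1 = 0.6417.
[out]/[in] = 10^(0.6417) = 4.382.
[in] = 119 / 4.382 = 27.15 mmol L⁻¹.

27 mmol L⁻¹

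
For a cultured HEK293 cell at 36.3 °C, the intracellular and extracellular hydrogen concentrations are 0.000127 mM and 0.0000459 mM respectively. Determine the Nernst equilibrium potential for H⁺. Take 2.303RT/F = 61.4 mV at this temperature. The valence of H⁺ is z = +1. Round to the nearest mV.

E = (61.4/z) · log₁₀([H⁺]_out/[H⁺]_in) with z = +1.
= (61.4/1) · log₁₀(0.0000459/0.000127) = 61.40 · log₁₀(0.3614)
= 61.40 · (-0.4420) = -27.14 mV

-27 mV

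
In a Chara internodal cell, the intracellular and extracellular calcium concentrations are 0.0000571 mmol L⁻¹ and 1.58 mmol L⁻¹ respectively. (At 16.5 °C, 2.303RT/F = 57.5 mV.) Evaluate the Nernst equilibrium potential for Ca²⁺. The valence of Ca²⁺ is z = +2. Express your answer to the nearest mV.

128 mV

E = (57.5/z) · log₁₀([Ca²⁺]_out/[Ca²⁺]_in) with z = +2.
= (57.5/2) · log₁₀(1.58/0.0000571) = 28.75 · log₁₀(2.767e+04)
= 28.75 · (4.4420) = 127.71 mV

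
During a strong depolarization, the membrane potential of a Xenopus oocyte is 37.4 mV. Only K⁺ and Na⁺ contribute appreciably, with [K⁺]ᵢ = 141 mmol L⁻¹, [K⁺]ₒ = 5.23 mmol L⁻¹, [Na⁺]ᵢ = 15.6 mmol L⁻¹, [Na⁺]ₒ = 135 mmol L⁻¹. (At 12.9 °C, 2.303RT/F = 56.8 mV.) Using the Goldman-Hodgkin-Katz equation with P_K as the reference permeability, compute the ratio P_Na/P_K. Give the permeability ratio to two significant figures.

10

Let α = P_Na/P_K. GHK: Vm = 56.8·log₁₀[(Kₒ + α·Naₒ)/(Kᵢ + α·Naᵢ)].
10^(Vm/56.8) = 10^(37.4/56.8) = 4.5546
So 4.5546·(Kᵢ + α·Naᵢ) = Kₒ + α·Naₒ → α = (4.5546·141.0 − 5.23) / (135.0 − 4.5546·15.6)
α = (642.2 − 5.23) / (135.0 − 71.05) = 637/63.95 = 9.961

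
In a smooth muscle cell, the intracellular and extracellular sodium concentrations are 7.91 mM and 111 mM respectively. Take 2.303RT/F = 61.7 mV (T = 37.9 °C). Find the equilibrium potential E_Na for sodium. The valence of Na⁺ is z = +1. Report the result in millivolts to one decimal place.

E = (61.7/z) · log₁₀([Na⁺]_out/[Na⁺]_in) with z = +1.
= (61.7/1) · log₁₀(111/7.91) = 61.70 · log₁₀(14.03)
= 61.70 · (1.1471) = 70.78 mV

70.8 mV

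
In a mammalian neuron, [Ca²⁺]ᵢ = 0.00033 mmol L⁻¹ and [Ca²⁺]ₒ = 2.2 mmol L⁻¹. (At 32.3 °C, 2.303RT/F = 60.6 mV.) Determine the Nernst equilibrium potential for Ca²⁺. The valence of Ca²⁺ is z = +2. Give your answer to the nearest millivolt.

E = (60.6/z) · log₁₀([Ca²⁺]_out/[Ca²⁺]_in) with z = +2.
= (60.6/2) · log₁₀(2.2/0.00033) = 30.30 · log₁₀(6667)
= 30.30 · (3.8239) = 115.86 mV

116 mV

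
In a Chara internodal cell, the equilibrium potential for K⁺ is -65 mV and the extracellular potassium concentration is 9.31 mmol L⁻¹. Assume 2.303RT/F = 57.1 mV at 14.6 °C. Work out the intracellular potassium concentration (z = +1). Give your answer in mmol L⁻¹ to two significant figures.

Nernst: E = (57.1/1) · log₁₀([out]/[in]), so log₁₀([out]/[in]) = -65.0 × 1 / 57.1 = -1.1384.
[out]/[in] = 10^(-1.1384) = 0.07272.
[in] = 9.31 / 0.07272 = 128 mmol L⁻¹.

130 mmol L⁻¹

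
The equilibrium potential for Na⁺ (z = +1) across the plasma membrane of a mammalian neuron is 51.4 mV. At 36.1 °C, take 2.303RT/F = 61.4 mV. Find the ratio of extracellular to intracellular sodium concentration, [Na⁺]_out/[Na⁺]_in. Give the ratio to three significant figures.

6.87

log₁₀([out]/[in]) = E·z/(61.4) = 51.4 × 1 / 61.4 = 0.8371
[out]/[in] = 10^(0.8371) = 6.873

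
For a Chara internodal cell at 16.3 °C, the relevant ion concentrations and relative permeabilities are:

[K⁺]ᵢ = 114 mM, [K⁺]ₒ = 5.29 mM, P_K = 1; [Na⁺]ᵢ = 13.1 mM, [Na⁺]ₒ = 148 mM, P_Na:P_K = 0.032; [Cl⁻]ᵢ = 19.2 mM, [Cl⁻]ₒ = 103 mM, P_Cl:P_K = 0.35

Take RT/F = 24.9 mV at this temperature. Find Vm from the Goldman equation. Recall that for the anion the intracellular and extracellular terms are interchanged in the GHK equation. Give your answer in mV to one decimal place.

Vm = 24.9 · ln[(Σ P·[cation]ₒ + Σ P·[anion]ᵢ) / (Σ P·[cation]ᵢ + Σ P·[anion]ₒ)]
Numerator = 1×5.29 + 0.032×148 + 0.35×19.2 = 16.75
Denominator = 1×114 + 0.032×13.1 + 0.35×103 = 150.5
Vm = 24.9 · ln(0.11129) = 24.9 × (-2.1956) = -54.67 mV

-54.7 mV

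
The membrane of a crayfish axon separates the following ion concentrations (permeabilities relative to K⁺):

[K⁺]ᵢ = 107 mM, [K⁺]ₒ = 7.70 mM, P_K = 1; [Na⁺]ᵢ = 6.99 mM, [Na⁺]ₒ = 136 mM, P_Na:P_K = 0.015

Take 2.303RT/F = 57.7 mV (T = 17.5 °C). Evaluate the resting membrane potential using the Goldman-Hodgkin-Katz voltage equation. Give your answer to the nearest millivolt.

-60 mV

Vm = 57.7 · log₁₀[(Σ P·[cation]ₒ + Σ P·[anion]ᵢ) / (Σ P·[cation]ᵢ + Σ P·[anion]ₒ)]
Numerator = 1×7.70 + 0.015×136 = 9.74
Denominator = 1×107 + 0.015×6.99 = 107.1
Vm = 57.7 · log₁₀(0.090939) = 57.7 × (-1.0413) = -60.08 mV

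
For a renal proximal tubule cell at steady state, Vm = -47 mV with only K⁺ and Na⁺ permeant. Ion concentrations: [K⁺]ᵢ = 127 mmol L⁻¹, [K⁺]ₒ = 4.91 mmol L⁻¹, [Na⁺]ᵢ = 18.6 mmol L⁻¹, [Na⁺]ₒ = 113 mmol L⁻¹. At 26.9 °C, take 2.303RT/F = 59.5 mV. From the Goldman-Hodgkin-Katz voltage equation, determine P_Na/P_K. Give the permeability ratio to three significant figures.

0.143

Let α = P_Na/P_K. GHK: Vm = 59.5·log₁₀[(Kₒ + α·Naₒ)/(Kᵢ + α·Naᵢ)].
10^(Vm/59.5) = 10^(-47.0/59.5) = 0.16221
So 0.16221·(Kᵢ + α·Naᵢ) = Kₒ + α·Naₒ → α = (0.16221·127.0 − 4.91) / (113.0 − 0.16221·18.6)
α = (20.6 − 4.91) / (113.0 − 3.017) = 15.69/110 = 0.1427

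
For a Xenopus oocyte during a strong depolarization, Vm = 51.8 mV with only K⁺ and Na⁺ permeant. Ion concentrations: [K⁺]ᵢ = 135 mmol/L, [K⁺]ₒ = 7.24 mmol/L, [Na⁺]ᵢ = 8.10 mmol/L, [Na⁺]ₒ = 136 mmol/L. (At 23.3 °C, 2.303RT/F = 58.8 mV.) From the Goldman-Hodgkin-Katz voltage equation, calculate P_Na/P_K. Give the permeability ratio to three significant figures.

13.7

Let α = P_Na/P_K. GHK: Vm = 58.8·log₁₀[(Kₒ + α·Naₒ)/(Kᵢ + α·Naᵢ)].
10^(Vm/58.8) = 10^(51.8/58.8) = 7.6024
So 7.6024·(Kᵢ + α·Naᵢ) = Kₒ + α·Naₒ → α = (7.6024·135.0 − 7.24) / (136.0 − 7.6024·8.1)
α = (1026 − 7.24) / (136.0 − 61.58) = 1019/74.42 = 13.69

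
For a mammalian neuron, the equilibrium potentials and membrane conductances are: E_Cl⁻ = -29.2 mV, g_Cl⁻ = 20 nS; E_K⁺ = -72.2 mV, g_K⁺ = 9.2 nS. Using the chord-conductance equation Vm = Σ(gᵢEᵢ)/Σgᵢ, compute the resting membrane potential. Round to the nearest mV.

-43 mV

Σ gᵢEᵢ = 20·(-29.2) + 9.2·(-72.2) = -1248.24
Σ gᵢ = 20 + 9.2 = 29.2
Vm = -1248.24 / 29.2 = -42.75 mV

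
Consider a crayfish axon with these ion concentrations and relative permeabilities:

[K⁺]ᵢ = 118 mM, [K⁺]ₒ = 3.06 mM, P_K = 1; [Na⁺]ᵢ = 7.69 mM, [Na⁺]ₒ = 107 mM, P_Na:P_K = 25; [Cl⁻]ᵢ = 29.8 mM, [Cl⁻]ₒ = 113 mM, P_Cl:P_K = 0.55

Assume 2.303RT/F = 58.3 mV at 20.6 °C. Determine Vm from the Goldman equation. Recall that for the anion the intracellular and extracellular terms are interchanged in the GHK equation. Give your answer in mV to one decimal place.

50.1 mV

Vm = 58.3 · log₁₀[(Σ P·[cation]ₒ + Σ P·[anion]ᵢ) / (Σ P·[cation]ᵢ + Σ P·[anion]ₒ)]
Numerator = 1×3.06 + 25×107 + 0.55×29.8 = 2694
Denominator = 1×118 + 25×7.69 + 0.55×113 = 372.4
Vm = 58.3 · log₁₀(7.2354) = 58.3 × (0.8595) = 50.11 mV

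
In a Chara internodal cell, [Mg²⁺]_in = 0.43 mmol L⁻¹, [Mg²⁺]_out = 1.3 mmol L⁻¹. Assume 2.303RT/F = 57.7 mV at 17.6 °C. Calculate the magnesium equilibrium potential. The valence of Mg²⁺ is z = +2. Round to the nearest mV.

14 mV

E = (57.7/z) · log₁₀([Mg²⁺]_out/[Mg²⁺]_in) with z = +2.
= (57.7/2) · log₁₀(1.3/0.43) = 28.85 · log₁₀(3.023)
= 28.85 · (0.4805) = 13.86 mV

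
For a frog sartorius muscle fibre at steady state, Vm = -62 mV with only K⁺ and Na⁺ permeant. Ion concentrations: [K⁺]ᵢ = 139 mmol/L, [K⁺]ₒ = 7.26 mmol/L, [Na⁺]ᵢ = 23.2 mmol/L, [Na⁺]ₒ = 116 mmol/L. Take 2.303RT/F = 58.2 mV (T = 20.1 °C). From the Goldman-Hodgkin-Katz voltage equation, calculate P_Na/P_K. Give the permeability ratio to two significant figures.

0.041

Let α = P_Na/P_K. GHK: Vm = 58.2·log₁₀[(Kₒ + α·Naₒ)/(Kᵢ + α·Naᵢ)].
10^(Vm/58.2) = 10^(-62.0/58.2) = 0.086041
So 0.086041·(Kᵢ + α·Naᵢ) = Kₒ + α·Naₒ → α = (0.086041·139.0 − 7.26) / (116.0 − 0.086041·23.2)
α = (11.96 − 7.26) / (116.0 − 1.996) = 4.7/114 = 0.04122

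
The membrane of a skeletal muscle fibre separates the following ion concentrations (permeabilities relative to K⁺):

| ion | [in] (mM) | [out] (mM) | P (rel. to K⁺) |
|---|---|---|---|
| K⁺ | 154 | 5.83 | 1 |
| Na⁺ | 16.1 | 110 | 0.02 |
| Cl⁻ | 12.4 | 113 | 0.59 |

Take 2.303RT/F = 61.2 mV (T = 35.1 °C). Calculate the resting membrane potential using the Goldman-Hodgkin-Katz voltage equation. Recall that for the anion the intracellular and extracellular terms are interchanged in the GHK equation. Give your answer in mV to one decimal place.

-70.9 mV

Vm = 61.2 · log₁₀[(Σ P·[cation]ₒ + Σ P·[anion]ᵢ) / (Σ P·[cation]ᵢ + Σ P·[anion]ₒ)]
Numerator = 1×5.83 + 0.02×110 + 0.59×12.4 = 15.35
Denominator = 1×154 + 0.02×16.1 + 0.59×113 = 221
Vm = 61.2 · log₁₀(0.069441) = 61.2 × (-1.1584) = -70.89 mV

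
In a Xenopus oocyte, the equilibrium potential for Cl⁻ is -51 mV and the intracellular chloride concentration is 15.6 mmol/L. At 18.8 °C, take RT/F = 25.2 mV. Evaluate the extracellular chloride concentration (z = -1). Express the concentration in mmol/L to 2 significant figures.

120 mmol/L

Nernst: E = (25.2/-1) · ln([out]/[in]), so ln([out]/[in]) = -51.0 × -1 / 25.2 = 2.0238.
[out]/[in] = e^(2.0238) = 7.567.
[out] = 7.567 × 15.6 = 118 mmol/L.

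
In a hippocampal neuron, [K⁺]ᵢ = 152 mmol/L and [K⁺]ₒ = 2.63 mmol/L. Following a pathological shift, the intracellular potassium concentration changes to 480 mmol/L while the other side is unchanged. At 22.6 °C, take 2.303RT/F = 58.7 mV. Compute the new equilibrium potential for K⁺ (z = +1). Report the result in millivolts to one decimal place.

-132.7 mV

After the shift: [K⁺]_out = 2.63, [K⁺]_in = 480 mmol/L.
E_new = (58.7/1)·log₁₀(2.63/480) = 58.70 · (-2.2613) = -132.74 mV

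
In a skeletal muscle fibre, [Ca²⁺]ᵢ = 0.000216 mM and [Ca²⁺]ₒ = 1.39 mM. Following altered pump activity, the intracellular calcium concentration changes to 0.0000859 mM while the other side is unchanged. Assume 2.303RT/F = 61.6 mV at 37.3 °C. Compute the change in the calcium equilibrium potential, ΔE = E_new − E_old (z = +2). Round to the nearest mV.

E_old = (61.6/2)·log₁₀(1.39/0.000216) = 117.30 mV
E_new = (61.6/2)·log₁₀(1.39/0.0000859) = 129.64 mV
ΔE = 129.64 − (117.30) = 12.33 mV

12 mV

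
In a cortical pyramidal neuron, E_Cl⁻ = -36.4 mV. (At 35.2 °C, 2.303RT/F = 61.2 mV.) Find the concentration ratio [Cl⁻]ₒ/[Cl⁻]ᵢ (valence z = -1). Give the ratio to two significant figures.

log₁₀([out]/[in]) = E·z/(61.2) = -36.4 × -1 / 61.2 = 0.5948
[out]/[in] = 10^(0.5948) = 3.933

3.9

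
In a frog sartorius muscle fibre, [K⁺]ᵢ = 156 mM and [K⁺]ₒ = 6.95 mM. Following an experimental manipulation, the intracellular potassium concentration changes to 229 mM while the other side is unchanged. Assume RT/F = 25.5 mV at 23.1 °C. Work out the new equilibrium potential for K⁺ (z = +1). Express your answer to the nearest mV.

After the shift: [K⁺]_out = 6.95, [K⁺]_in = 229 mM.
E_new = (25.5/1)·ln(6.95/229) = 25.50 · (-3.4950) = -89.12 mV

-89 mV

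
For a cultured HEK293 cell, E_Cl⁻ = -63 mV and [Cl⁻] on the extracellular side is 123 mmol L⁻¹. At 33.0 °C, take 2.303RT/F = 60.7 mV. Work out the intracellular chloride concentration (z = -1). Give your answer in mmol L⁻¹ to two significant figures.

11 mmol L⁻¹

Nernst: E = (60.7/-1) · log₁₀([out]/[in]), so log₁₀([out]/[in]) = -63.0 × -1 / 60.7 = 1.0379.
[out]/[in] = 10^(1.0379) = 10.91.
[in] = 123 / 10.91 = 11.27 mmol L⁻¹.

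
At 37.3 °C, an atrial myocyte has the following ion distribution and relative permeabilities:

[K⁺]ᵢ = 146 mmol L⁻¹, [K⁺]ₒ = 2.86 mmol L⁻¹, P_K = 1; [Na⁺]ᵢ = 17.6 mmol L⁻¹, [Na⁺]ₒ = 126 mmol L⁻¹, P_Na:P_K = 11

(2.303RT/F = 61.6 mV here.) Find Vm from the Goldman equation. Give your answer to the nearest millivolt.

38 mV

Vm = 61.6 · log₁₀[(Σ P·[cation]ₒ + Σ P·[anion]ᵢ) / (Σ P·[cation]ᵢ + Σ P·[anion]ₒ)]
Numerator = 1×2.86 + 11×126 = 1389
Denominator = 1×146 + 11×17.6 = 339.6
Vm = 61.6 · log₁₀(4.0897) = 61.6 × (0.6117) = 37.68 mV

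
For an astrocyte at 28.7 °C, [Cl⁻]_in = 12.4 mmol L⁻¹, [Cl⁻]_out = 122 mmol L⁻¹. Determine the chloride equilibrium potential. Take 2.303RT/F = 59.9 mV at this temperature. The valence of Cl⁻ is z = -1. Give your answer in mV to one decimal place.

E = (59.9/z) · log₁₀([Cl⁻]_out/[Cl⁻]_in) with z = -1.
For an anion, dividing by z = -1 reverses the sign.
= (59.9/-1) · log₁₀(122/12.4) = -59.90 · log₁₀(9.839)
= -59.90 · (0.9929) = -59.48 mV

-59.5 mV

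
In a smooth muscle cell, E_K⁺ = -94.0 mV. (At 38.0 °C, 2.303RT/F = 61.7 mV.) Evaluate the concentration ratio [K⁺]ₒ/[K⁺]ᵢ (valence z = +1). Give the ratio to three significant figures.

0.0300

log₁₀([out]/[in]) = E·z/(61.7) = -94.0 × 1 / 61.7 = -1.5235
[out]/[in] = 10^(-1.5235) = 0.02996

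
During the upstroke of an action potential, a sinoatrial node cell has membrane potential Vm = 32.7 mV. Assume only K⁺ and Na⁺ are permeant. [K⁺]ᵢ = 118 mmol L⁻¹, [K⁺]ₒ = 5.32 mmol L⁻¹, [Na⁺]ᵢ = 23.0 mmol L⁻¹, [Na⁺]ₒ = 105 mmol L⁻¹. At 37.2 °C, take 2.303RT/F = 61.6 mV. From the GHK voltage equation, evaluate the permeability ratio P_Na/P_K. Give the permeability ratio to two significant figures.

15

Let α = P_Na/P_K. GHK: Vm = 61.6·log₁₀[(Kₒ + α·Naₒ)/(Kᵢ + α·Naᵢ)].
10^(Vm/61.6) = 10^(32.7/61.6) = 3.395
So 3.395·(Kᵢ + α·Naᵢ) = Kₒ + α·Naₒ → α = (3.395·118.0 − 5.32) / (105.0 − 3.395·23.0)
α = (400.6 − 5.32) / (105.0 − 78.09) = 395.3/26.91 = 14.69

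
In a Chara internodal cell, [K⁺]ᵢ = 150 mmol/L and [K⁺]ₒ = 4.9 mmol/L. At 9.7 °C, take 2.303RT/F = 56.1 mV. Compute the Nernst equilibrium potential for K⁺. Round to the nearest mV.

-83 mV

E = (56.1/z) · log₁₀([K⁺]_out/[K⁺]_in) with z = +1.
= (56.1/1) · log₁₀(4.9/150) = 56.10 · log₁₀(0.03267)
= 56.10 · (-1.4859) = -83.36 mV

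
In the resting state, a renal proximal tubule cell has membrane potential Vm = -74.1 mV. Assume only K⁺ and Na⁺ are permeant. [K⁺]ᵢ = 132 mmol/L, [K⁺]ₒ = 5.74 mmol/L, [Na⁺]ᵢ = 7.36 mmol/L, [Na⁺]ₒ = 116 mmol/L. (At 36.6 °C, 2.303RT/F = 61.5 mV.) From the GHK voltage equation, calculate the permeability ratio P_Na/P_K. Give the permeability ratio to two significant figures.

Let α = P_Na/P_K. GHK: Vm = 61.5·log₁₀[(Kₒ + α·Naₒ)/(Kᵢ + α·Naᵢ)].
10^(Vm/61.5) = 10^(-74.1/61.5) = 0.062391
So 0.062391·(Kᵢ + α·Naᵢ) = Kₒ + α·Naₒ → α = (0.062391·132.0 − 5.74) / (116.0 − 0.062391·7.36)
α = (8.236 − 5.74) / (116.0 − 0.4592) = 2.496/115.5 = 0.0216

0.022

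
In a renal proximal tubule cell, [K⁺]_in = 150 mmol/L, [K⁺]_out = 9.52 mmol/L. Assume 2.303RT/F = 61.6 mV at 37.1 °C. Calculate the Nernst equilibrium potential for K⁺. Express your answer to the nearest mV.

E = (61.6/z) · log₁₀([K⁺]_out/[K⁺]_in) with z = +1.
= (61.6/1) · log₁₀(9.52/150) = 61.60 · log₁₀(0.06347)
= 61.60 · (-1.1975) = -73.76 mV

-74 mV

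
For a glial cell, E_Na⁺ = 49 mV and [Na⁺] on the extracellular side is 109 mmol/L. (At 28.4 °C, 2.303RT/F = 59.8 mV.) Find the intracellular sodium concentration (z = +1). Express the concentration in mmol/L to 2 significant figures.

17 mmol/L

Nernst: E = (59.8/1) · log₁₀([out]/[in]), so log₁₀([out]/[in]) = 49.0 × 1 / 59.8 = 0.8194.
[out]/[in] = 10^(0.8194) = 6.598.
[in] = 109 / 6.598 = 16.52 mmol/L.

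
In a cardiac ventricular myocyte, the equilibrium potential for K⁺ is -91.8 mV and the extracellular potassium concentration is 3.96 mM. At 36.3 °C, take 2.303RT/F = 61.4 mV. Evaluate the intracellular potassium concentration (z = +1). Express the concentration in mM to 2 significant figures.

120 mM

Nernst: E = (61.4/1) · log₁₀([out]/[in]), so log₁₀([out]/[in]) = -91.8 × 1 / 61.4 = -1.4951.
[out]/[in] = 10^(-1.4951) = 0.03198.
[in] = 3.96 / 0.03198 = 123.8 mM.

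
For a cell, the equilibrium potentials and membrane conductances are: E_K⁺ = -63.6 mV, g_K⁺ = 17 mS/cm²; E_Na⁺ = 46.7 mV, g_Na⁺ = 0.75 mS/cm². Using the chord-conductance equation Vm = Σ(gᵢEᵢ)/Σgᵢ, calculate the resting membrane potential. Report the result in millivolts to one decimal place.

Σ gᵢEᵢ = 17·(-63.6) + 0.75·(46.7) = -1046.17
Σ gᵢ = 17 + 0.75 = 17.75
Vm = -1046.17 / 17.75 = -58.94 mV

-58.9 mV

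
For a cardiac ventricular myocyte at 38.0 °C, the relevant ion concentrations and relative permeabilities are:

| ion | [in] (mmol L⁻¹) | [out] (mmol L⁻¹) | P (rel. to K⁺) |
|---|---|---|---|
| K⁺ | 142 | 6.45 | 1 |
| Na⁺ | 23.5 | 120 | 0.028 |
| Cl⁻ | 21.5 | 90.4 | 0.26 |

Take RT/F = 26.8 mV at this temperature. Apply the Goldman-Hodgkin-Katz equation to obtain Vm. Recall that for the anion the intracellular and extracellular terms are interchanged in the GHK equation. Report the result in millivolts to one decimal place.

Vm = 26.8 · ln[(Σ P·[cation]ₒ + Σ P·[anion]ᵢ) / (Σ P·[cation]ᵢ + Σ P·[anion]ₒ)]
Numerator = 1×6.45 + 0.028×120 + 0.26×21.5 = 15.4
Denominator = 1×142 + 0.028×23.5 + 0.26×90.4 = 166.2
Vm = 26.8 · ln(0.092681) = 26.8 × (-2.3786) = -63.75 mV

-63.7 mV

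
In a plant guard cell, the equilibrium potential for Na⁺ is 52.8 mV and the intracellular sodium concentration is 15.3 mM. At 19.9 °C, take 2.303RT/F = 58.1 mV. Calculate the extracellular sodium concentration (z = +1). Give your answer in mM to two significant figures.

120 mM

Nernst: E = (58.1/1) · log₁₀([out]/[in]), so log₁₀([out]/[in]) = 52.8 × 1 / 58.1 = 0.9088.
[out]/[in] = 10^(0.9088) = 8.105.
[out] = 8.105 × 15.3 = 124 mM.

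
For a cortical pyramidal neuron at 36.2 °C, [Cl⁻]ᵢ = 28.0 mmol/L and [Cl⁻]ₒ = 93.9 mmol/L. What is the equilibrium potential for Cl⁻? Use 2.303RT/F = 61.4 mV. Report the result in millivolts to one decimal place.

E = (61.4/z) · log₁₀([Cl⁻]_out/[Cl⁻]_in) with z = -1.
For an anion, dividing by z = -1 reverses the sign.
= (61.4/-1) · log₁₀(93.9/28.0) = -61.40 · log₁₀(3.354)
= -61.40 · (0.5255) = -32.27 mV

-32.3 mV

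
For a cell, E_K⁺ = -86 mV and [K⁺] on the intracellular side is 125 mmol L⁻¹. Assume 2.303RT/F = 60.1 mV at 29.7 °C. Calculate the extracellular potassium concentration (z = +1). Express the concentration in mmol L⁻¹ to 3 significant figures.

4.63 mmol L⁻¹

Nernst: E = (60.1/1) · log₁₀([out]/[in]), so log₁₀([out]/[in]) = -86.0 × 1 / 60.1 = -1.4309.
[out]/[in] = 10^(-1.4309) = 0.03707.
[out] = 0.03707 × 125 = 4.634 mmol L⁻¹.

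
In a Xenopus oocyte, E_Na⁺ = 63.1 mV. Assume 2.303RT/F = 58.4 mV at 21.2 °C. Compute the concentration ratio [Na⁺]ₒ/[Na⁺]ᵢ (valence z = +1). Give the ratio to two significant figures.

12

log₁₀([out]/[in]) = E·z/(58.4) = 63.1 × 1 / 58.4 = 1.0805
[out]/[in] = 10^(1.0805) = 12.04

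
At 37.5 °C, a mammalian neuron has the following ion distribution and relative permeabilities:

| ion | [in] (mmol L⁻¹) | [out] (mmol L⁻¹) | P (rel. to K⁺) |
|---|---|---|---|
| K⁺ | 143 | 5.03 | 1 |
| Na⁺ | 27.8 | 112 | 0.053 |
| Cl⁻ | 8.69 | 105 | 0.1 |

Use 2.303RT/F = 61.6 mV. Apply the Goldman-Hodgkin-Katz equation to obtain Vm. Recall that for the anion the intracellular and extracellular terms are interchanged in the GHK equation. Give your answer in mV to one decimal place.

-68.8 mV

Vm = 61.6 · log₁₀[(Σ P·[cation]ₒ + Σ P·[anion]ᵢ) / (Σ P·[cation]ᵢ + Σ P·[anion]ₒ)]
Numerator = 1×5.03 + 0.053×112 + 0.1×8.69 = 11.84
Denominator = 1×143 + 0.053×27.8 + 0.1×105 = 155
Vm = 61.6 · log₁₀(0.076368) = 61.6 × (-1.1171) = -68.81 mV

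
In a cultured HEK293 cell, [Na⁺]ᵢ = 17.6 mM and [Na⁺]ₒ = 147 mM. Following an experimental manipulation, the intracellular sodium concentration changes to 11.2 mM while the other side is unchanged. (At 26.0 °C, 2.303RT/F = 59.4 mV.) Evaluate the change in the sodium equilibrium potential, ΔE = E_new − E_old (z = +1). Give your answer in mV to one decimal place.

11.7 mV

E_old = (59.4/1)·log₁₀(147/17.6) = 54.76 mV
E_new = (59.4/1)·log₁₀(147/11.2) = 66.42 mV
ΔE = 66.42 − (54.76) = 11.66 mV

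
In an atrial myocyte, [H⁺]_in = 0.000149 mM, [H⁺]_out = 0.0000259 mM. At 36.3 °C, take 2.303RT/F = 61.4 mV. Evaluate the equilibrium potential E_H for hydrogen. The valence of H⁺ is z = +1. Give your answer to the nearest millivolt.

-47 mV

E = (61.4/z) · log₁₀([H⁺]_out/[H⁺]_in) with z = +1.
= (61.4/1) · log₁₀(0.0000259/0.000149) = 61.40 · log₁₀(0.1738)
= 61.40 · (-0.7599) = -46.66 mV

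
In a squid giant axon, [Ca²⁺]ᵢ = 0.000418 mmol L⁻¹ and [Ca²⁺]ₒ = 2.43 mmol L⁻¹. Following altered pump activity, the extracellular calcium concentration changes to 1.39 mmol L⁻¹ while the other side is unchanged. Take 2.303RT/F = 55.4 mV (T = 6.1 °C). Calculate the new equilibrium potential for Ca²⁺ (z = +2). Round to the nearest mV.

After the shift: [Ca²⁺]_out = 1.39, [Ca²⁺]_in = 0.000418 mmol L⁻¹.
E_new = (55.4/2)·log₁₀(1.39/0.000418) = 27.70 · (3.5218) = 97.55 mV

98 mV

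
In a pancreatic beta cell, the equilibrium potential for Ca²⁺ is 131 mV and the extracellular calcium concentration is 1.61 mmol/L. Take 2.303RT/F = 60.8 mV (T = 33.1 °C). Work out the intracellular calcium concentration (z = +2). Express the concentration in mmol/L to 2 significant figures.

Nernst: E = (60.8/2) · log₁₀([out]/[in]), so log₁₀([out]/[in]) = 131.0 × 2 / 60.8 = 4.3092.
[out]/[in] = 10^(4.3092) = 2.038e+04.
[in] = 1.61 / 2.038e+04 = 7.9e-05 mmol/L.

0.000079 mmol/L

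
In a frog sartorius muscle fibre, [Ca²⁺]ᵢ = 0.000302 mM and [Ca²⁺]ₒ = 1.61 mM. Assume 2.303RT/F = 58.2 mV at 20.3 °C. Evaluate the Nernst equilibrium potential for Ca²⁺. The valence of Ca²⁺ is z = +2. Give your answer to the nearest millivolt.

108 mV

E = (58.2/z) · log₁₀([Ca²⁺]_out/[Ca²⁺]_in) with z = +2.
= (58.2/2) · log₁₀(1.61/0.000302) = 29.10 · log₁₀(5331)
= 29.10 · (3.7268) = 108.45 mV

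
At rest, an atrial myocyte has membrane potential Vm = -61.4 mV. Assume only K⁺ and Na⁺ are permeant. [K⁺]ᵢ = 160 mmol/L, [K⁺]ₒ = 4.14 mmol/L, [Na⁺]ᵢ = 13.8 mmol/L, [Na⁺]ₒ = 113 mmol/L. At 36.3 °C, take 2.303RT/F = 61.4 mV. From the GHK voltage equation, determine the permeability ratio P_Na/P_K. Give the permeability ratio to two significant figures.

Let α = P_Na/P_K. GHK: Vm = 61.4·log₁₀[(Kₒ + α·Naₒ)/(Kᵢ + α·Naᵢ)].
10^(Vm/61.4) = 10^(-61.4/61.4) = 0.1
So 0.1·(Kᵢ + α·Naᵢ) = Kₒ + α·Naₒ → α = (0.1·160.0 − 4.14) / (113.0 − 0.1·13.8)
α = (16 − 4.14) / (113.0 − 1.38) = 11.86/111.6 = 0.1063

0.11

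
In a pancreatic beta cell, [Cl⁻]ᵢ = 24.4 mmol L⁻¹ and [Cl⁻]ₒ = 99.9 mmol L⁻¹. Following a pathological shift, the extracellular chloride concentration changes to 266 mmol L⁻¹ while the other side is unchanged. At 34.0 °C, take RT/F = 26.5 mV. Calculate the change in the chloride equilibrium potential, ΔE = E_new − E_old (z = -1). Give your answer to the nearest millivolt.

-26 mV

E_old = (26.5/-1)·ln(99.9/24.4) = -37.35 mV
E_new = (26.5/-1)·ln(266/24.4) = -63.31 mV
ΔE = -63.31 − (-37.35) = -25.95 mV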